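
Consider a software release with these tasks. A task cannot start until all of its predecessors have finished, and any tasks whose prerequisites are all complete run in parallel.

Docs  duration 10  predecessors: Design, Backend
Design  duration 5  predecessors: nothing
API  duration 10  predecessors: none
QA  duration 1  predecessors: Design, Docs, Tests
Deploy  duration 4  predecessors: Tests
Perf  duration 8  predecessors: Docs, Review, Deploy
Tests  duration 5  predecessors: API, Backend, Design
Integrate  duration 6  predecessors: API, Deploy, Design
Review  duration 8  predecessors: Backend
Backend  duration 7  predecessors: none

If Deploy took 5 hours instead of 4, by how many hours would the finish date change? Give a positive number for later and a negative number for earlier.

Actual critical path: API→Tests→Deploy→Perf = 10+5+4+8 = 27 ⇒ 27 hours.
Deploy lies on that path, so at 5 hours the path becomes 28 hours.
No other chain overtakes it, so the finish is 28 hours.
Change in finish: 28 − 27 = +1 hours.

1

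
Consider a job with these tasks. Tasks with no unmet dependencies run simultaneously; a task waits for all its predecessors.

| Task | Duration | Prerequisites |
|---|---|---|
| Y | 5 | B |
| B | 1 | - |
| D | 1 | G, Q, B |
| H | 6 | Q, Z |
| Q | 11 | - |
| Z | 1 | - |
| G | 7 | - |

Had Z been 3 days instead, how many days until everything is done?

The binding path is Q→H = 11+6 = 17; finish at 17 days.
The longest path through Z is only 7 days, so Z has float 10.
That remains the longest chain; total 17 days.

17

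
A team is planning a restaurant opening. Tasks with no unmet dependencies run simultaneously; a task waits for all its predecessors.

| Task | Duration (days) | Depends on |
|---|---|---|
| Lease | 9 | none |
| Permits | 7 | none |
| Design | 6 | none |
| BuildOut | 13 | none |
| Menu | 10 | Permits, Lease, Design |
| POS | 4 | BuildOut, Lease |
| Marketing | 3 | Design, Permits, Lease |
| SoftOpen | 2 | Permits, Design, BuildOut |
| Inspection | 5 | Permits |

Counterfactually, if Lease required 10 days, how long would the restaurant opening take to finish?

The binding path is Lease→Menu = 9+10 = 19; finish at 19 days.
Lease is on the critical path; changing it to 10 makes that path 20 days.
That remains the longest chain; total 20 days.

20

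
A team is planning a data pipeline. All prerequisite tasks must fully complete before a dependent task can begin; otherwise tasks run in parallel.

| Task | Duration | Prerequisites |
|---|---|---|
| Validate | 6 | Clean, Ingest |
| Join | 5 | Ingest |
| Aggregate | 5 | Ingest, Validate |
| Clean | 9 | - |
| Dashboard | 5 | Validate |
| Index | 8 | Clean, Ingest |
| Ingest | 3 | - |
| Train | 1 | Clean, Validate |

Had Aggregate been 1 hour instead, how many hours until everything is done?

The binding path is Clean→Validate→Aggregate = 9+6+5 = 20; finish at 20 hours.
Aggregate is on the critical path; changing it to 1 makes that path 16 hours.
The binding chain switches to Clean→Validate→Dashboard = 9+6+5 = 20; finish 20 hours.

20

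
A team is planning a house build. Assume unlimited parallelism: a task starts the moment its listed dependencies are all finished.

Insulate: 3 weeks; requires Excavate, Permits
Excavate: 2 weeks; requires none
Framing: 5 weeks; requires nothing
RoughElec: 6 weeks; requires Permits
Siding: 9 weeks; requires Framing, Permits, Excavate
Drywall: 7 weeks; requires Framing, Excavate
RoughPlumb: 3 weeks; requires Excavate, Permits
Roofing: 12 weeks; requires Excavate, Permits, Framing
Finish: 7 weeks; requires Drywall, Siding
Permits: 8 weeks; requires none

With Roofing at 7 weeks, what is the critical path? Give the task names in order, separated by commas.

Permits, Siding, Finish

Critical path before the change: Permits→Siding→Finish = 8+9+7 = 24 giving 24 weeks.
The longest path through Roofing is only 20 weeks, so Roofing has float 4.
The critical path is still Permits→Siding→Finish; finish is now 24 weeks.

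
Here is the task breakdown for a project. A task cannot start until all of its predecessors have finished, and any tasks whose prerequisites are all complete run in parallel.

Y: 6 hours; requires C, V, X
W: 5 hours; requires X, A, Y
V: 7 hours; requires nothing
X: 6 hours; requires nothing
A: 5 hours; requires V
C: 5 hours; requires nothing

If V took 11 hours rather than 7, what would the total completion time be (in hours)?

Actual critical path: V→Y→W = 7+6+5 = 18 ⇒ 18 hours.
V lies on that path, so at 11 hours the path becomes 22 hours.
The critical path is still V→Y→W; finish is now 22 hours.

22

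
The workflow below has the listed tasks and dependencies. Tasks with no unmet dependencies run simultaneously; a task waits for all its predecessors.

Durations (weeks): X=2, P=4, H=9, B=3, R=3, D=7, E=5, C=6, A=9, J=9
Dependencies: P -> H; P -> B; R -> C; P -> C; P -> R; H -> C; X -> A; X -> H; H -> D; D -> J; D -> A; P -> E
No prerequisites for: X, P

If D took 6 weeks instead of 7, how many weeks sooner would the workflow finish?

1

Actual critical path: P→H→D→A = 4+9+7+9 = 29 ⇒ 29 weeks.
D lies on that path, so at 6 weeks the path becomes 28 weeks.
That remains the longest chain; total 28 weeks.
Change in finish: 28 − 29 = -1 weeks.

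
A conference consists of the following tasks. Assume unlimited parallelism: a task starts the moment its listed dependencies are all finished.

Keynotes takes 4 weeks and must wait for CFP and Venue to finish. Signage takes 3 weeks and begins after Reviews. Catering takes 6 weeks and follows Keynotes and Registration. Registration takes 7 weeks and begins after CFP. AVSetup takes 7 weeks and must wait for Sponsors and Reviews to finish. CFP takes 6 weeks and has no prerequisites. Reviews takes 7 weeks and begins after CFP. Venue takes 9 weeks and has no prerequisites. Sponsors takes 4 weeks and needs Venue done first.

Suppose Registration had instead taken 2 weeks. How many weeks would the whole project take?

20

Actual critical path: Venue→Sponsors→AVSetup = 9+4+7 = 20 ⇒ 20 weeks.
Registration has 1 week of float (longest path through it is 19).
No other chain overtakes it, so the finish is 20 weeks.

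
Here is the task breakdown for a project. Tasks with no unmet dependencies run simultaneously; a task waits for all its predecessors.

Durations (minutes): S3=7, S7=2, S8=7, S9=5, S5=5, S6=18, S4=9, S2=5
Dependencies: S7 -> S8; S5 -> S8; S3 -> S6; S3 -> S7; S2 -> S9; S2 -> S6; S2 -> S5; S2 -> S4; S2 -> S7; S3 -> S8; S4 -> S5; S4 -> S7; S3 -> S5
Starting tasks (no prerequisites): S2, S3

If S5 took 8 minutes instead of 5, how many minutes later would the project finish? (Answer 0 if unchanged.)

Critical path before the change: S2→S4→S5→S8 = 5+9+5+7 = 26 giving 26 minutes.
S5 lies on that path, so at 8 minutes the path becomes 29 minutes.
That remains the longest chain; total 29 minutes.
Change in finish: 29 − 26 = +3 minutes.

3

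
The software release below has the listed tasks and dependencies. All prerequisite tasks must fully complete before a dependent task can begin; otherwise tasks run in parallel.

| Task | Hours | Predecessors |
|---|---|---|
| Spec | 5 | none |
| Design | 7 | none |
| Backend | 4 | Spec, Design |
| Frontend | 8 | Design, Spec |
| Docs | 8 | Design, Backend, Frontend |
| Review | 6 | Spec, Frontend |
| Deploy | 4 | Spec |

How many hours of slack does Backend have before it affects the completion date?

4

The longest chain is Design→Frontend→Docs = 7+8+8 = 23; overall finish 23 hours.
Backend finishes as early as 11 and must finish by 15.
So Backend can slip 15 − 11 = 4 hours.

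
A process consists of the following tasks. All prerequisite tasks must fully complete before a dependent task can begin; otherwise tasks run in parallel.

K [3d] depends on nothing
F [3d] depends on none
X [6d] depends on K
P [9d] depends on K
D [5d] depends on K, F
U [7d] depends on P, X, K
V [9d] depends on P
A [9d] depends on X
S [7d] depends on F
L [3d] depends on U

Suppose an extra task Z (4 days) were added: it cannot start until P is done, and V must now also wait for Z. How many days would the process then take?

25

Originally the process takes 22 days.
With Z inserted, V now waits for max(P, Z).
New critical path: K→P→Z→V = 3+9+4+9 = 25 ⇒ 25 days.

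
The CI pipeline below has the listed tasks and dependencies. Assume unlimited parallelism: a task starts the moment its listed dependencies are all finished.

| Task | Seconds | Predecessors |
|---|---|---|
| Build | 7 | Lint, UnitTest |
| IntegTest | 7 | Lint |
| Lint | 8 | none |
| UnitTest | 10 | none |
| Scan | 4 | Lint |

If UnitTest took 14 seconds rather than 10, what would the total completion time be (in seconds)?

As given, the longest chain is UnitTest→Build = 10+7 = 17, so the finish is 17 seconds.
Since UnitTest is critical, the +4 change carries straight to that chain (now 21 seconds).
No other chain overtakes it, so the finish is 21 seconds.

21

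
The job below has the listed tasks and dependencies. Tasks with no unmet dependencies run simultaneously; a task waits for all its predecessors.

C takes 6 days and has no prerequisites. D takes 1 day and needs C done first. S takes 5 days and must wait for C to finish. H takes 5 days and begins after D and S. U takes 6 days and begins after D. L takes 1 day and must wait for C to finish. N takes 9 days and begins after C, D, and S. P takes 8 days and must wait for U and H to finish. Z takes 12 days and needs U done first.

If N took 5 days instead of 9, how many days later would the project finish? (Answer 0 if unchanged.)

As given, the longest chain is C→D→U→Z = 6+1+6+12 = 25, so the finish is 25 days.
The longest path through N is only 20 days, so N has float 5.
That remains the longest chain; total 25 days.
Change in finish: 25 − 25 = +0 days.

0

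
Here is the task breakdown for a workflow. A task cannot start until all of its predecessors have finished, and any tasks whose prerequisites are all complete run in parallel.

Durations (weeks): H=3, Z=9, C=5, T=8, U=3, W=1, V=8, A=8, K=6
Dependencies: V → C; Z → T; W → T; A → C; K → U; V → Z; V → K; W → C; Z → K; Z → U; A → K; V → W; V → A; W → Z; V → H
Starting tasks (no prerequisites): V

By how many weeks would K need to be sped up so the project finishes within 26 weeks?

1

Current finish: 27 weeks; target: 26.
K is on every critical path, so each week cut from K cuts the finish by one (this holds down to a finish of 26).
Need 27 − 26 = 1 week off K → K becomes 5 weeks, finish becomes 26.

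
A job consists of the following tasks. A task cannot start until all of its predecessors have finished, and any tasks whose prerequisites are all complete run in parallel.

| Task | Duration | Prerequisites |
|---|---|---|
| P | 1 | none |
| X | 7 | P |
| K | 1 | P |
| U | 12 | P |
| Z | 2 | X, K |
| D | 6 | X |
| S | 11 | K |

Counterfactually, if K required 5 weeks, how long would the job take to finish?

17

The binding path is P→X→D = 1+7+6 = 14; finish at 14 weeks.
K is off the critical path — its longest chain is 13 weeks, giving 1 of slack.
The binding chain switches to P→K→S = 1+5+11 = 17; finish 17 weeks.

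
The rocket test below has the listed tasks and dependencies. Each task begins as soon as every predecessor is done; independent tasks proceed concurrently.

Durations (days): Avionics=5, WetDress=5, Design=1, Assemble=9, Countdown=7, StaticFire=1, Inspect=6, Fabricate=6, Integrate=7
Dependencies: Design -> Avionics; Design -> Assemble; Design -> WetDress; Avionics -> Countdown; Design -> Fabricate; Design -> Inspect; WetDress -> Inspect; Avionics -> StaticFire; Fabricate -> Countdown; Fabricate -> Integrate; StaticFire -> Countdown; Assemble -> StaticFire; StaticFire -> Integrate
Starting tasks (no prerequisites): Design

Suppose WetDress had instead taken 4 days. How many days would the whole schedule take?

Critical path before the change: Design→Assemble→StaticFire→Integrate = 1+9+1+7 = 18 giving 18 days.
WetDress is off the critical path — its longest chain is 12 days, giving 6 of slack.
That remains the longest chain; total 18 days.

18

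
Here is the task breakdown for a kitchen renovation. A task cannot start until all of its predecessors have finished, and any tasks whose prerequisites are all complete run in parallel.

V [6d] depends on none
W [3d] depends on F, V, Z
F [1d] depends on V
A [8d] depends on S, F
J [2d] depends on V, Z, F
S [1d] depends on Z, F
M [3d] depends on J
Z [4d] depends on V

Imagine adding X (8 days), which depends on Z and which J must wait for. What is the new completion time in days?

Originally the kitchen renovation takes 19 days.
With X inserted, J now waits for max(V, Z, F, X).
New critical path: V→Z→X→J→M = 6+4+8+2+3 = 23 ⇒ 23 days.

23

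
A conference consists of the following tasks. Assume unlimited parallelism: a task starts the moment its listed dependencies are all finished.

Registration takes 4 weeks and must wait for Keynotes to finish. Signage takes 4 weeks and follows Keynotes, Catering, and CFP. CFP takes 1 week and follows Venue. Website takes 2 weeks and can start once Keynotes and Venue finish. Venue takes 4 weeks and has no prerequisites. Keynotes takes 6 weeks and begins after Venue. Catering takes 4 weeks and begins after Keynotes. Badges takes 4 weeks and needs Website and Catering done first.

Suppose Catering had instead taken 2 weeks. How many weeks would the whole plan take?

16

The binding path is Venue→Keynotes→Catering→Badges = 4+6+4+4 = 18; finish at 18 weeks.
Catering lies on that path, so at 2 weeks the path becomes 16 weeks.
Now Venue→Keynotes→Website→Badges = 4+6+2+4 = 16 is longest, so the finish becomes 16 weeks.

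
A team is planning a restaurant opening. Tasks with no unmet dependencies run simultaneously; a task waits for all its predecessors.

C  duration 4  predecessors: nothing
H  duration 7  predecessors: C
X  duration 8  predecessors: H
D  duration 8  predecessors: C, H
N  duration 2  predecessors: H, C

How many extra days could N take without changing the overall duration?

C→H→X = 4+7+8 = 19 sets the makespan at 19 days.
The longest chain containing N totals 13 days.
So N can slip 19 − 13 = 6 days.

6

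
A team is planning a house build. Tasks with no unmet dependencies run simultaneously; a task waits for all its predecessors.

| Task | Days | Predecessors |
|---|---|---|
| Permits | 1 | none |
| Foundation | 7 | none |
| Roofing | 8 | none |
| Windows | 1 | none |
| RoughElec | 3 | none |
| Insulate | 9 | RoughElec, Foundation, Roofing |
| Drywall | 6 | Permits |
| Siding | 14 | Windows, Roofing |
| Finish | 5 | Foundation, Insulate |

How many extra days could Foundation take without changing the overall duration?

1

Roofing→Insulate→Finish = 8+9+5 = 22 sets the makespan at 22 days.
Foundation finishes as early as 7 and must finish by 8.
Float = 22 − 21 = 1.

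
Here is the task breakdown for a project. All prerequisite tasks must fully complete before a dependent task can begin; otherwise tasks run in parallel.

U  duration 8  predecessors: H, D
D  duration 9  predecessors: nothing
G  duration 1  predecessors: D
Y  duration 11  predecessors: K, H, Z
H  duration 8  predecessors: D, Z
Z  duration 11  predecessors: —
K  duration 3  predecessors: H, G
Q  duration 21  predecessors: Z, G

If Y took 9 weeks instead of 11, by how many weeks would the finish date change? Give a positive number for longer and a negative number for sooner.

-1

Baseline: Z→H→K→Y = 11+8+3+11 = 33 → 33 weeks.
Y is on the critical path; changing it to 9 makes that path 31 weeks.
New critical path: Z→Q = 11+21 = 32 ⇒ 32 weeks.
Change in finish: 32 − 33 = -1 weeks.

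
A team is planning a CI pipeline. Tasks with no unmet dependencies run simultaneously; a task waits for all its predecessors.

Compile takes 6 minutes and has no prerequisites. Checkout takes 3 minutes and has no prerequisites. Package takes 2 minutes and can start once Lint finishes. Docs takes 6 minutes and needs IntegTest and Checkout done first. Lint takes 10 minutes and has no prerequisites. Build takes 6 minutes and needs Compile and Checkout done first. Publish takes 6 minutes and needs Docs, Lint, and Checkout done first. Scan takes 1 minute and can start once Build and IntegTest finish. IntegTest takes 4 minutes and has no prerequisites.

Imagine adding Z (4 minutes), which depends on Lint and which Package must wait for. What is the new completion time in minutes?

Originally the job takes 16 minutes.
With Z inserted, Package now waits for max(Lint, Z).
New critical path: Lint→Z→Package = 10+4+2 = 16 ⇒ 16 minutes.

16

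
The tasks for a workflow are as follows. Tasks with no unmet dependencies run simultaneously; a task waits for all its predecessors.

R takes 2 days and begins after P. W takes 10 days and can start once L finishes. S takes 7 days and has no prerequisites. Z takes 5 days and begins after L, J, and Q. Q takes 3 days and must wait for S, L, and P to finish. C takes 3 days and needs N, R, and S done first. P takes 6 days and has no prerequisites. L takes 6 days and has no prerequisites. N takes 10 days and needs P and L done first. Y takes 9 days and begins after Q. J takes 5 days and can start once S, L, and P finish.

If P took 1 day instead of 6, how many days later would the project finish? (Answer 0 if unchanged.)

Actual critical path: P→N→C = 6+10+3 = 19 ⇒ 19 days.
P is on the critical path; changing it to 1 makes that path 14 days.
New critical path: L→N→C = 6+10+3 = 19 ⇒ 19 days.
Change in finish: 19 − 19 = +0 days.

0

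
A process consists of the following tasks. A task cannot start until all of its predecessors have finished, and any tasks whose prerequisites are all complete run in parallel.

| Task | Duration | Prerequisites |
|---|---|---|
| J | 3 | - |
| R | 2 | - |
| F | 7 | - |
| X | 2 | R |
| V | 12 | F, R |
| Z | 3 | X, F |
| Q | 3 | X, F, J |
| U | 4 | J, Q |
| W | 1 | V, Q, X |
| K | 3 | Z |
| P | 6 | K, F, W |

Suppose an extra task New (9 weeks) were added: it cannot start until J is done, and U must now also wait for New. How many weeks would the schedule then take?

Originally the schedule takes 26 weeks.
With New inserted, U now waits for max(J, Q, New).
New critical path: F→V→W→P = 7+12+1+6 = 26 ⇒ 26 weeks.

26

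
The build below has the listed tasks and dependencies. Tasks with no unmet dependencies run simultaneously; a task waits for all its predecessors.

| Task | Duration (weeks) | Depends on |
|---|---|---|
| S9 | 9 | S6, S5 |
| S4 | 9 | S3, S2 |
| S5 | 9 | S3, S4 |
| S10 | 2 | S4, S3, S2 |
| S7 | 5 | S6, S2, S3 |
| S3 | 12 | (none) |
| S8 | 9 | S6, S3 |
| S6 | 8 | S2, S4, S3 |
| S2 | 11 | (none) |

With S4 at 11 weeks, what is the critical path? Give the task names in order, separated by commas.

S3, S4, S5, S9

The binding path is S3→S4→S5→S9 = 12+9+9+9 = 39; finish at 39 weeks.
Since S4 is critical, the +2 change carries straight to that chain (now 41 weeks).
No other chain overtakes it, so the finish is 41 weeks.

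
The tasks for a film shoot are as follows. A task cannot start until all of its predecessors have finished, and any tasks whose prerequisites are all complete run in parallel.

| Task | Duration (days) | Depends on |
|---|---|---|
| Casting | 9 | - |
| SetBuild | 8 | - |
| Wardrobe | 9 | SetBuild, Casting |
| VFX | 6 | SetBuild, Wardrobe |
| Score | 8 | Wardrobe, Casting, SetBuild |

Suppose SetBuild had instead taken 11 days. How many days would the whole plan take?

28

The binding path is Casting→Wardrobe→Score = 9+9+8 = 26; finish at 26 days.
The longest path through SetBuild is only 25 days, so SetBuild has float 1.
Now SetBuild→Wardrobe→Score = 11+9+8 = 28 is longest, so the finish becomes 28 days.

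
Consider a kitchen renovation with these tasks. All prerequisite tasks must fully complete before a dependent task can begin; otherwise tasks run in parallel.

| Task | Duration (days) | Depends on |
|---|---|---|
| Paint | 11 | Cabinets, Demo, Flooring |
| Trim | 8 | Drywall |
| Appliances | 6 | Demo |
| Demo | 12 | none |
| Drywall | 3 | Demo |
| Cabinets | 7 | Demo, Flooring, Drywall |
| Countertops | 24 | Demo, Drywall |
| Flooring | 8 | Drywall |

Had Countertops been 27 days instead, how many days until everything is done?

Actual critical path: Demo→Drywall→Flooring→Cabinets→Paint = 12+3+8+7+11 = 41 ⇒ 41 days.
Countertops is off the critical path — its longest chain is 39 days, giving 2 of slack.
The binding chain switches to Demo→Drywall→Countertops = 12+3+27 = 42; finish 42 days.

42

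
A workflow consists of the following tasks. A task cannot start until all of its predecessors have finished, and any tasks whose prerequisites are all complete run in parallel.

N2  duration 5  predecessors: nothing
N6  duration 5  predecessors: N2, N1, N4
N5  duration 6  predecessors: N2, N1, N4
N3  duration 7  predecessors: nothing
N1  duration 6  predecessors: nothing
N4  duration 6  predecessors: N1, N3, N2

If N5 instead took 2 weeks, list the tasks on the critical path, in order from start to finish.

Actual critical path: N3→N4→N5 = 7+6+6 = 19 ⇒ 19 weeks.
Since N5 is critical, the -4 change carries straight to that chain (now 15 weeks).
Now N3→N4→N6 = 7+6+5 = 18 is longest, so the finish becomes 18 weeks.

N3, N4, N6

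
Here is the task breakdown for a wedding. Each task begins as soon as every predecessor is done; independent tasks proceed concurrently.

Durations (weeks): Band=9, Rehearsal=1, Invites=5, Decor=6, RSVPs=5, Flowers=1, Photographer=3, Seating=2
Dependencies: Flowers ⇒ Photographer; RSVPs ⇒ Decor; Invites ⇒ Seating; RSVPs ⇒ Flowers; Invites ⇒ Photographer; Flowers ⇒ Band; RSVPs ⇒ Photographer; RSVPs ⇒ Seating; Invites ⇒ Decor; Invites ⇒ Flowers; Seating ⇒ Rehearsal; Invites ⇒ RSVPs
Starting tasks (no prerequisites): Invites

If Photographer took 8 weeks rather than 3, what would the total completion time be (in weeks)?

20

Actual critical path: Invites→RSVPs→Flowers→Band = 5+5+1+9 = 20 ⇒ 20 weeks.
The longest path through Photographer is only 14 weeks, so Photographer has float 6.
The critical path is still Invites→RSVPs→Flowers→Band; finish is now 20 weeks.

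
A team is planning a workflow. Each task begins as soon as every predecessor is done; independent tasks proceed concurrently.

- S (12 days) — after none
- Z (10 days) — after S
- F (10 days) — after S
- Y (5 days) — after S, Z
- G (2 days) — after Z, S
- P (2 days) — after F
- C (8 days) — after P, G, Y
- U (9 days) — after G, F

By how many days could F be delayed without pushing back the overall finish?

3

Critical path: S→Z→Y→C = 12+10+5+8 = 35, so the finish is 35 days.
F finishes as early as 22 and must finish by 25.
Float = 35 − 32 = 3.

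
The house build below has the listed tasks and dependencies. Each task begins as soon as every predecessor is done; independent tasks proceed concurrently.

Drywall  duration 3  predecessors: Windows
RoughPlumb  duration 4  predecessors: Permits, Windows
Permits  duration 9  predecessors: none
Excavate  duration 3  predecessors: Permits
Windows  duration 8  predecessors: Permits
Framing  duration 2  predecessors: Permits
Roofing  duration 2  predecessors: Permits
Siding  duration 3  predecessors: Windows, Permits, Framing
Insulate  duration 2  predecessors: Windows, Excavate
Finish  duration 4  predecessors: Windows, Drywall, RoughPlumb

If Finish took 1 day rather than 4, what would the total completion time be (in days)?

22

The binding path is Permits→Windows→RoughPlumb→Finish = 9+8+4+4 = 25; finish at 25 days.
Finish is on the critical path; changing it to 1 makes that path 22 days.
That remains the longest chain; total 22 days.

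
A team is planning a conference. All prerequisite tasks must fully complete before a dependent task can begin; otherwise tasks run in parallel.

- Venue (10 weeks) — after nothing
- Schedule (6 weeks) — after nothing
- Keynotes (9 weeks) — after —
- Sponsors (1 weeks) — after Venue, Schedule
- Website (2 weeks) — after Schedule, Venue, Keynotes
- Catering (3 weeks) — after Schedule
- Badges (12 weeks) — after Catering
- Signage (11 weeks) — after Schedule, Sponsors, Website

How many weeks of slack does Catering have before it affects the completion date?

2

Critical path: Venue→Website→Signage = 10+2+11 = 23, so the finish is 23 weeks.
The longest chain containing Catering totals 21 weeks.
Float = 23 − 21 = 2.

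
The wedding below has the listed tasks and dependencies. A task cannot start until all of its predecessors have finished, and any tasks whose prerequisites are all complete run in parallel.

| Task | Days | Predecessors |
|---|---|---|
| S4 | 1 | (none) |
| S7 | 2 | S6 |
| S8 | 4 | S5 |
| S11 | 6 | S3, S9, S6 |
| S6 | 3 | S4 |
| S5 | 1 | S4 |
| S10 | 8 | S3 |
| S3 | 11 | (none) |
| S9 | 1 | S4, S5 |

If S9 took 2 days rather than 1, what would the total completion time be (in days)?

19

The binding path is S3→S10 = 11+8 = 19; finish at 19 days.
S9 has 10 days of float (longest path through it is 9).
No other chain overtakes it, so the finish is 19 days.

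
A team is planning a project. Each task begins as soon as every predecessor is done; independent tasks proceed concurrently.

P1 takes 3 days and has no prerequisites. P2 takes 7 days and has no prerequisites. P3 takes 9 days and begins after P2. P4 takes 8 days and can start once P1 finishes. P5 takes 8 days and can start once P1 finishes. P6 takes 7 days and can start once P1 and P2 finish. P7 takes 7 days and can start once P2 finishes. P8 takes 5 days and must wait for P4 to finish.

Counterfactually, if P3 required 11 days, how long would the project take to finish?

18

Actual critical path: P2→P3 = 7+9 = 16 ⇒ 16 days.
Since P3 is critical, the +2 change carries straight to that chain (now 18 days).
No other chain overtakes it, so the finish is 18 days.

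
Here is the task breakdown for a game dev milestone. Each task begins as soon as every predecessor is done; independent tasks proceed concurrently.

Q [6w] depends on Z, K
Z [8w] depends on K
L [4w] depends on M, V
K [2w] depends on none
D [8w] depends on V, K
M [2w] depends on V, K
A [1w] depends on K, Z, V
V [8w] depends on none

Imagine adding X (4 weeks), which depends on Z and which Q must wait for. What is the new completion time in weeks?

Originally the project takes 16 weeks.
With X inserted, Q now waits for max(Z, K, X).
New critical path: K→Z→X→Q = 2+8+4+6 = 20 ⇒ 20 weeks.

20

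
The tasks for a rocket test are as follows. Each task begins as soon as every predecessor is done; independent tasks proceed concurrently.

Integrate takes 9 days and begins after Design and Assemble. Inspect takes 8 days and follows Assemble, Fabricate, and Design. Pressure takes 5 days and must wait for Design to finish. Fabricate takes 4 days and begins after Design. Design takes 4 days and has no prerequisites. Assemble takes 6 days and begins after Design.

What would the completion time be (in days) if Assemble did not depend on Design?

16

Original critical path: Design→Assemble→Integrate = 4+6+9 = 19 ⇒ 19 days.
Without Design→Assemble, Assemble's earliest start moves from 4 to 0.
After: Design→Fabricate→Inspect = 4+4+8 = 16 → 16 days.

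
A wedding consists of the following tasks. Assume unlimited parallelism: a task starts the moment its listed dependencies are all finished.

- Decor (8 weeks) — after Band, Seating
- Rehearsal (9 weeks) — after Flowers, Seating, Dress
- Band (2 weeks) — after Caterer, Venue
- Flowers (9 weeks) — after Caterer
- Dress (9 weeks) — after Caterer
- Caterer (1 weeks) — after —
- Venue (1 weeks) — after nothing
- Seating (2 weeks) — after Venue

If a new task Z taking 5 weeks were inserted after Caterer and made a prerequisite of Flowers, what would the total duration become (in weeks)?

24

Originally the project takes 19 weeks.
With Z inserted, Flowers now waits for max(Caterer, Z).
New critical path: Caterer→Z→Flowers→Rehearsal = 1+5+9+9 = 24 ⇒ 24 weeks.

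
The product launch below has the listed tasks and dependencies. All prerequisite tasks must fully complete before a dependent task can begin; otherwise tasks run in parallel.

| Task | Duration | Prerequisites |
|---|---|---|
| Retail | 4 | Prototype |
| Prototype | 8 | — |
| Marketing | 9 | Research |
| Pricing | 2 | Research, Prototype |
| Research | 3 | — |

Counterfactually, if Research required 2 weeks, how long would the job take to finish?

12

As given, the longest chain is Research→Marketing = 3+9 = 12, so the finish is 12 weeks.
Research is on the critical path; changing it to 2 makes that path 11 weeks.
New critical path: Prototype→Retail = 8+4 = 12 ⇒ 12 weeks.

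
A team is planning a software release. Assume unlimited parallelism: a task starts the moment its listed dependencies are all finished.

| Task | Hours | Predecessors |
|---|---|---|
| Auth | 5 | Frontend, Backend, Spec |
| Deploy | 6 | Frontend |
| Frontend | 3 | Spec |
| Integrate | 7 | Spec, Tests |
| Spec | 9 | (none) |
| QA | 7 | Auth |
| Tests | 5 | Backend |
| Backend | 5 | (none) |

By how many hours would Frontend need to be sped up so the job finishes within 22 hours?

2

Current finish: 24 hours; target: 22.
Frontend is on every critical path, so each hour cut from Frontend cuts the finish by one (this holds down to a finish of 22).
Need 24 − 22 = 2 hours off Frontend → Frontend becomes 1 hour, finish becomes 22.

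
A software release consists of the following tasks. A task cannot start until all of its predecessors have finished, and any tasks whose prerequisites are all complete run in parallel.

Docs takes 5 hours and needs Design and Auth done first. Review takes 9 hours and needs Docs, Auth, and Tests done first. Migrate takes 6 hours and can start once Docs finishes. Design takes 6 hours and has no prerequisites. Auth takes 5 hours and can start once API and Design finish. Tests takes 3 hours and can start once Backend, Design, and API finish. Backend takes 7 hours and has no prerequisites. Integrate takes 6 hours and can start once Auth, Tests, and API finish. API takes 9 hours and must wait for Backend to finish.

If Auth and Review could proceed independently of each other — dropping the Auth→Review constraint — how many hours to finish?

Original critical path: Backend→API→Auth→Docs→Review = 7+9+5+5+9 = 35 ⇒ 35 hours.
Dropping Auth→Review doesn't change Review's earliest start (26); another predecessor still binds.
The longest chain is now Backend→API→Auth→Docs→Review = 7+9+5+5+9 = 35, so the job takes 35 hours.

35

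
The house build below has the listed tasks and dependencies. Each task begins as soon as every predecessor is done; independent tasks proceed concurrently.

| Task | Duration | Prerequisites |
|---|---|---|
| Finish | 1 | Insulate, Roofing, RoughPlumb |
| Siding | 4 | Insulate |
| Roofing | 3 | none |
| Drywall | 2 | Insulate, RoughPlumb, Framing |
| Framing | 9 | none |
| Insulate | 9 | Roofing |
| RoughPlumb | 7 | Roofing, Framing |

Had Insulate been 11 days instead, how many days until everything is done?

Baseline: Framing→RoughPlumb→Drywall = 9+7+2 = 18 → 18 days.
Insulate has 2 days of float (longest path through it is 16).
The critical path is still Framing→RoughPlumb→Drywall; finish is now 18 days.

18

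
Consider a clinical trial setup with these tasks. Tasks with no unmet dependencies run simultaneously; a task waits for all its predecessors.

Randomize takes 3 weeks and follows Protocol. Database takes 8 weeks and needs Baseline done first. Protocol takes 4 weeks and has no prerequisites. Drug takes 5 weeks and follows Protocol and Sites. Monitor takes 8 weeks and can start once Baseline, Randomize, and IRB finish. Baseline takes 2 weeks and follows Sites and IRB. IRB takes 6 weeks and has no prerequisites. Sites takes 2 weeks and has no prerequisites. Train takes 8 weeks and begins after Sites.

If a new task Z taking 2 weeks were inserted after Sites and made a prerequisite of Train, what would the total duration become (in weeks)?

Originally the clinical trial setup takes 16 weeks.
With Z inserted, Train now waits for max(Sites, Z).
New critical path: IRB→Baseline→Database = 6+2+8 = 16 ⇒ 16 weeks.

16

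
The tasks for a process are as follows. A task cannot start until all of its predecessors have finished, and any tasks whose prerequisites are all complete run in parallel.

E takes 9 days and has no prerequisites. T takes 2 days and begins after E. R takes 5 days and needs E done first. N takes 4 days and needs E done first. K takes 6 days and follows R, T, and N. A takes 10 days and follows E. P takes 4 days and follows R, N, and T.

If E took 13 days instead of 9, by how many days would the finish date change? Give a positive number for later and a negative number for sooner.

4

The binding path is E→R→K = 9+5+6 = 20; finish at 20 days.
Since E is critical, the +4 change carries straight to that chain (now 24 days).
No other chain overtakes it, so the finish is 24 days.
Change in finish: 24 − 20 = +4 days.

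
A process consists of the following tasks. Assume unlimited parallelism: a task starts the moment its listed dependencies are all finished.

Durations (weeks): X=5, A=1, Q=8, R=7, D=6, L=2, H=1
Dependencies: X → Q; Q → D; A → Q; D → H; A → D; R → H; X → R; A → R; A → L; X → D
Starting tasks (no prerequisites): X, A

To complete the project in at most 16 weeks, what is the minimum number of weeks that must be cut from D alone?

4

Current finish: 20 weeks; target: 16.
D is on every critical path, so each week cut from D cuts the finish by one (this holds down to a finish of 15).
Need 20 − 16 = 4 weeks off D → D becomes 2 weeks, finish becomes 16.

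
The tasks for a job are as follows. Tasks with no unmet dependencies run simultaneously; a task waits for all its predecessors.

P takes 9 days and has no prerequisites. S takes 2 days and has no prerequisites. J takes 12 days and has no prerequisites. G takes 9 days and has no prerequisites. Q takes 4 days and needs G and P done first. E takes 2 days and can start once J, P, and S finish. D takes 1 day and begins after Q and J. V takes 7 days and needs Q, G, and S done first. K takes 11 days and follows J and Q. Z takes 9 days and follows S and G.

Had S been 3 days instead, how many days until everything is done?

The binding path is P→Q→K = 9+4+11 = 24; finish at 24 days.
S has 13 days of float (longest path through it is 11).
That remains the longest chain; total 24 days.

24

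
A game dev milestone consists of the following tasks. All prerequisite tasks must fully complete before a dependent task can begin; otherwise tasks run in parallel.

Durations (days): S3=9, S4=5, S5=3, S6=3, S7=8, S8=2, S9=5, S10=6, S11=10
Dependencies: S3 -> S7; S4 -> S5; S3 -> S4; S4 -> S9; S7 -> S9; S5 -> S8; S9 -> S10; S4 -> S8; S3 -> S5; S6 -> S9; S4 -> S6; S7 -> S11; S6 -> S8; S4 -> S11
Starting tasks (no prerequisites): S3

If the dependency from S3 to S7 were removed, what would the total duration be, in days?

Before: longest chain S3→S4→S6→S9→S10 = 9+5+3+5+6 = 28, finish 28.
Without S3→S7, S7's earliest start moves from 9 to 0.
The longest chain is now S3→S4→S6→S9→S10 = 9+5+3+5+6 = 28, so the plan takes 28 days.

28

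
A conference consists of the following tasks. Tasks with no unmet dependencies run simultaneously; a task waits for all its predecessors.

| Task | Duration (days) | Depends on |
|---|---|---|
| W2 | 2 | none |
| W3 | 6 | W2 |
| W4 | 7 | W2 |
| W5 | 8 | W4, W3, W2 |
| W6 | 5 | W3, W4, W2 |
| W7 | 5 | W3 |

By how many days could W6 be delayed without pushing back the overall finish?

3

Critical path: W2→W4→W5 = 2+7+8 = 17, so the finish is 17 days.
W6 finishes as early as 14 and must finish by 17.
So W6 can slip 17 − 14 = 3 days.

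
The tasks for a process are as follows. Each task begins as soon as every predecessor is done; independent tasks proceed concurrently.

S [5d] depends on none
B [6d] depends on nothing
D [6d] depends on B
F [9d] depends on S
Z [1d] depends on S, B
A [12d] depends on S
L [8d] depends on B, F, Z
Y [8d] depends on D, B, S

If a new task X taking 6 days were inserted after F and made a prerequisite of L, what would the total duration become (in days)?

28

Originally the plan takes 22 days.
With X inserted, L now waits for max(B, F, Z, X).
New critical path: S→F→X→L = 5+9+6+8 = 28 ⇒ 28 days.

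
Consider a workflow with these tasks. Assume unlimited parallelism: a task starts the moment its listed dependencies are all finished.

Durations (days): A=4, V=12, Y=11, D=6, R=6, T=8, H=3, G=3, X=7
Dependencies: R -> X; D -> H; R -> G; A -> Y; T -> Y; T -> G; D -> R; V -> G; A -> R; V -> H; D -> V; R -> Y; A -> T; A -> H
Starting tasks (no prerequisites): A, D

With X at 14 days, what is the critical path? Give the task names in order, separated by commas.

As given, the longest chain is A→T→Y = 4+8+11 = 23, so the finish is 23 days.
X is off the critical path — its longest chain is 19 days, giving 4 of slack.
Now D→R→X = 6+6+14 = 26 is longest, so the finish becomes 26 days.

D, R, X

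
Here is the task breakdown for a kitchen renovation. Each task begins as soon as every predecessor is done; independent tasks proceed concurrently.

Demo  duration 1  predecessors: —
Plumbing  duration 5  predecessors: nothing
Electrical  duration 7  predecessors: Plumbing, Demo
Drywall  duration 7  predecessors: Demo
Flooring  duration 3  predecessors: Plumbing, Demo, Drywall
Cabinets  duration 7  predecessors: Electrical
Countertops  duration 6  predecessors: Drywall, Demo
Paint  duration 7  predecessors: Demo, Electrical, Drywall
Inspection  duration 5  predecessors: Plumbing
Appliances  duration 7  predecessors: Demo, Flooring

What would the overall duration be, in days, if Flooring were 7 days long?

22

Baseline: Plumbing→Electrical→Cabinets = 5+7+7 = 19 → 19 days.
Flooring has 1 day of float (longest path through it is 18).
The binding chain switches to Demo→Drywall→Flooring→Appliances = 1+7+7+7 = 22; finish 22 days.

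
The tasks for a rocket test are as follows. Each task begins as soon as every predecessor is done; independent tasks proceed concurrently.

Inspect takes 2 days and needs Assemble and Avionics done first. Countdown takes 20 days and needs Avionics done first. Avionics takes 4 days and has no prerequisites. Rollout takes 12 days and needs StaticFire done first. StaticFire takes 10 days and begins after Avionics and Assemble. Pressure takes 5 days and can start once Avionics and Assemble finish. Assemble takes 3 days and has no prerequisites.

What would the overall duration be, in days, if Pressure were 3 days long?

26

The binding path is Avionics→StaticFire→Rollout = 4+10+12 = 26; finish at 26 days.
Pressure has 17 days of float (longest path through it is 9).
That remains the longest chain; total 26 days.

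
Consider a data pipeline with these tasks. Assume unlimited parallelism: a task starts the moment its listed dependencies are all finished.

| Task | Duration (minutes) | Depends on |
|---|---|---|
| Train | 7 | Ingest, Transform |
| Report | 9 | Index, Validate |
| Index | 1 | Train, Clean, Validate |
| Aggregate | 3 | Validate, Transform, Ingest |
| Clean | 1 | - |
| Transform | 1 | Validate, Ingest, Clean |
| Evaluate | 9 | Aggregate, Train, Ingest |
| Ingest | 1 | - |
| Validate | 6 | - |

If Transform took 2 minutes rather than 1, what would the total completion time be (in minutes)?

25

Actual critical path: Validate→Transform→Train→Index→Report = 6+1+7+1+9 = 24 ⇒ 24 minutes.
Transform lies on that path, so at 2 minutes the path becomes 25 minutes.
The critical path is still Validate→Transform→Train→Index→Report; finish is now 25 minutes.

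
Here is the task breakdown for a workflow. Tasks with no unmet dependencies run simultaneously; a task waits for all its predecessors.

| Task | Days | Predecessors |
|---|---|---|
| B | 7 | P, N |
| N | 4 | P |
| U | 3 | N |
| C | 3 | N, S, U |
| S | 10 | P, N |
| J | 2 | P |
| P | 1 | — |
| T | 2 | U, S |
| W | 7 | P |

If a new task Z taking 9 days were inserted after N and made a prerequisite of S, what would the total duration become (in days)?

27

Originally the plan takes 18 days.
With Z inserted, S now waits for max(P, N, Z).
New critical path: P→N→Z→S→C = 1+4+9+10+3 = 27 ⇒ 27 days.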